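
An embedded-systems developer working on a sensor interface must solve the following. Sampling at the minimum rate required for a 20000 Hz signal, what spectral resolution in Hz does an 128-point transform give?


Step 1 — Nyquist sampling rate:
fs = 2 * fmax = 2 * 20000 = 40000 Hz

Step 2 — DFT bin spacing:
df = fs / N = 40000 / 128 = 312.5 Hz

312.5 Hz


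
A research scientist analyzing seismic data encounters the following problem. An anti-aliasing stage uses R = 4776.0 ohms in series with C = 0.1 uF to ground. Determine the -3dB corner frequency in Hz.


Cutoff frequency of a first-order RC filter:
fc = 1 / (2 * pi * R * C)
C = 0.1 uF = 1e-07 F
fc = 1 / (2 * pi * 4776.0 * 1e-07)
   = 1 / 0.003000849302709
   = 333.238993 Hz

333.238993 Hz


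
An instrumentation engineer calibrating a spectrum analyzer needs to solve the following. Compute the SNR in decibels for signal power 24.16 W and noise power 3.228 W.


SNR in decibels:
SNR = 10 * log10(Ps / Pn)
    = 10 * log10(24.16 / 3.228)
    = 10 * log10(7.4845)
    = 10 * 0.8742
    = 8.74 dB

8.74 dB


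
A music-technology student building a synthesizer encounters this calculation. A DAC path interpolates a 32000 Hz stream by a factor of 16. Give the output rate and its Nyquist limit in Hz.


Step 1 — output sample rate after interpolation by L:
fs_out = L * fs_in = 16 * 32000 = 512000 Hz

Step 2 — Nyquist frequency of the output stream:
f_Nyq = fs_out / 2 = 512000 / 2 = 256000.0 Hz

fs_out = 512000 Hz; f_Nyquist = 256000.0 Hz


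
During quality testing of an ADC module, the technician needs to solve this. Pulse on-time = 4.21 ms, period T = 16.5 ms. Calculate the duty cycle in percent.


Duty cycle as a percentage:
DC = (t_on / T) * 100
   = (4.21 / 16.5) * 100
   = 0.255152 * 100
   = 25.52 %

25.52 %


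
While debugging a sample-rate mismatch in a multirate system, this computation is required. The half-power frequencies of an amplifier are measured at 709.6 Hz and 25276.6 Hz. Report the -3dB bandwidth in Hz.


Bandwidth is the difference of -3dB frequencies:
BW = f_high - f_low
   = 25276.6 - 709.6
   = 24567.0 Hz

24567.0 Hz


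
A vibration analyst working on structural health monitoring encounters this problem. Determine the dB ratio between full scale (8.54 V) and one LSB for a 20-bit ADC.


Dynamic range from full-scale to LSB:
V_min = V_max / 2^bits = 8.54 / 2^20
DR = 20 * log10(V_max / V_min)
   = 20 * log10(2^20)
   = 20 * 20 * log10(2)
   = 120.41 dB

120.41 dB


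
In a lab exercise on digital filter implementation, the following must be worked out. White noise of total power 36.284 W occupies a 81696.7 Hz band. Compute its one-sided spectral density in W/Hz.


Power spectral density:
PSD = P / BW
    = 36.284 / 81696.7
    = 0.00044413 W/Hz

0.00044413 W/Hz


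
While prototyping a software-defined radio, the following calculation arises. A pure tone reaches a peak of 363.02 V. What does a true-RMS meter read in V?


RMS voltage for a sinusoidal waveform:
V_rms = V_peak / sqrt(2)
      = 363.02 / 1.414214
      = 256.694 V

256.694 V


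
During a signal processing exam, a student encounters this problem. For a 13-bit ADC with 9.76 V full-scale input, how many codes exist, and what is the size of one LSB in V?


Step 1 — number of quantization levels:
L = 2^N = 2^13 = 8192

Step 2 — LSB step size:
delta = Vfs / L
      = 9.76 / 8192
      = 0.00119141 V

Levels = 8192; step size = 0.00119141 V


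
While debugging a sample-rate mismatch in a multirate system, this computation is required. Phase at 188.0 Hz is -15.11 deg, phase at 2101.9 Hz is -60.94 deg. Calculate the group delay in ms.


Group delay from phase difference:
tau = -d(phi)/d(omega)
d(phi) = -45.83 deg = -0.799884 rad
d(omega) = 2*pi*(2101.9 - 188.0) = 12025.3884 rad/s
tau = -(-0.799884) / 12025.3884
    = 0.0665 ms

0.0665 ms


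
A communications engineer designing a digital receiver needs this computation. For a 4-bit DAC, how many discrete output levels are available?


Number of quantization levels = 2^N
= 2^4
= 16

16


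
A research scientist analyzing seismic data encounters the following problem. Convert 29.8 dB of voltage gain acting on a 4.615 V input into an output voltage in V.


Output voltage from dB gain:
V_out = V_in * 10^(gain_dB / 20)
      = 4.615 * 10^(29.8 / 20)
      = 4.615 * 30.902954
      = 142.6171 V

142.6171 V


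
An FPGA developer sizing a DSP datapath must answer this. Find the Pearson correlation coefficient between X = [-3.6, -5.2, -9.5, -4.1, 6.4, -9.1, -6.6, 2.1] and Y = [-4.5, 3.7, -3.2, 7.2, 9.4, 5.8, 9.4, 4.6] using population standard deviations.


Pearson correlation coefficient (population):
r = cov(X,Y) / (std(X) * std(Y))
Mean X = -3.7, Mean Y = 4.05
Cov(X,Y) = 9.09
Std(X) = 5.114685, Std(Y) = 4.953786
r = 0.3588

0.3588


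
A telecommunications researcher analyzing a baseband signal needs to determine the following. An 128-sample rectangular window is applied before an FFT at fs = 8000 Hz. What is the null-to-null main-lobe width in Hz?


Main lobe width for a rectangular window:
Width = 2 * fs / N
      = 2 * 8000 / 128
      = 16000 / 128
      = 125.0 Hz

125.0 Hz


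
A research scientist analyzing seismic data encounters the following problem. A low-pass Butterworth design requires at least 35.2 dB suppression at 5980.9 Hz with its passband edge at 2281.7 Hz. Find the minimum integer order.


Butterworth filter order formula:
n = log10(10^(A/10) - 1) / (2 * log10(f_stop/f_pass))
10^(35.2/10) - 1 = 3310.3112
f_stop/f_pass = 5980.9 / 2281.7 = 2.6212
n = 4.2053 -> ceil = 5

5


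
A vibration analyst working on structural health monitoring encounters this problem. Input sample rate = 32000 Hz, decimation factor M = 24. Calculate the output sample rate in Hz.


Decimation reduces the sample rate:
fs_out = fs_in / M
       = 32000 / 24
       = 1333.3333 Hz

1333.3333 Hz


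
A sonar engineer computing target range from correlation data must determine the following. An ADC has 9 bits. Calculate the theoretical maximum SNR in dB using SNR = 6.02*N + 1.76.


Theoretical SNR for a full-scale sinusoid:
SNR = 6.02 * N + 1.76
    = 6.02 * 9 + 1.76
    = 54.18 + 1.76
    = 55.94 dB

55.94 dB


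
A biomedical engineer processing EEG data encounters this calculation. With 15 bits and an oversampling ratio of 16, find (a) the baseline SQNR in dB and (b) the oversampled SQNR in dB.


Step 1 — baseline SQNR at Nyquist:
SQNR_base = 6.02*N + 1.76
          = 6.02*15 + 1.76
          = 92.06 dB

Step 2 — oversampling processing gain:
G = 10*log10(OSR) = 10*log10(16) = 12.04 dB

Step 3 — total:
SQNR_total = 92.06 + 12.04 = 104.1 dB

Base SQNR = 92.06 dB; oversampled SQNR = 104.1 dB


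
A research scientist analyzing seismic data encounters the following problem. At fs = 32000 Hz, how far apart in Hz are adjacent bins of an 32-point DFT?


DFT frequency resolution:
df = fs / N
   = 32000 / 32
   = 1000.0 Hz

1000.0 Hz


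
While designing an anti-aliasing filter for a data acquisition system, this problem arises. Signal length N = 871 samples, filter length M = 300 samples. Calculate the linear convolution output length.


Linear convolution output length:
L = N + M - 1
  = 871 + 300 - 1
  = 1170 samples

1170


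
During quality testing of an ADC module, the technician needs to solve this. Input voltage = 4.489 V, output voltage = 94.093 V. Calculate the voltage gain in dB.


Voltage gain in dB:
G = 20 * log10(Vout / Vin)
  = 20 * log10(94.093 / 4.489)
  = 20 * log10(20.960793)
  = 20 * 1.321408
  = 26.43 dB

26.43 dB


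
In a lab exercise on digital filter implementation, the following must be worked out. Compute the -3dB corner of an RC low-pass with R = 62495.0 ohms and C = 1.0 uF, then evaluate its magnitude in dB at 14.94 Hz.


Step 1 — cutoff frequency:
fc = 1 / (2*pi*R*C)
C = 1.0 uF = 1e-06 F
fc = 1 / (2*pi*62495.0*1e-06)
   = 2.54668 Hz

Step 2 — magnitude at f = 14.94 Hz:
|H(f)| = 1 / sqrt(1 + (f/fc)^2)
f/fc = 14.94 / 2.54668 = 5.866461
|H| = 1 / sqrt(1 + 34.415365) = 0.1680367
|H|_dB = 20*log10(0.1680367) = -15.49 dB

fc = 2.54668 Hz; |H(14.94 Hz)| = -15.49 dB


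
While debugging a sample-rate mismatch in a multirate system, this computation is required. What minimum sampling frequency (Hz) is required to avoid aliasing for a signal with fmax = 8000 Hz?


The Nyquist rate is twice the maximum frequency component.
fs_min = 2 * fmax
      = 2 * 8000
      = 16000 Hz

16000


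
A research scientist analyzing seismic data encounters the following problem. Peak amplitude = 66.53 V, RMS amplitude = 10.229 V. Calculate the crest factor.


Crest factor is the ratio of peak to RMS:
CF = V_peak / V_rms
   = 66.53 / 10.229
   = 6.5041

6.5041


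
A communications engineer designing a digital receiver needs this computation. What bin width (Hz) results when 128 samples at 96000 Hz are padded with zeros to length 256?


Frequency resolution after zero-padding:
N_padded = 128 * 2 = 256
df = fs / N_padded
   = 96000 / 256
   = 375.0 Hz

375.0 Hz


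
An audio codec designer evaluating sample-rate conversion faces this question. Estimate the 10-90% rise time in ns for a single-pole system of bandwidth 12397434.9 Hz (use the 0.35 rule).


Rise time from bandwidth relationship:
tr = 0.35 / BW
   = 0.35 / 12397434.9
   = 2.823164653e-08 s
   = 28.2316 ns

28.2316 ns


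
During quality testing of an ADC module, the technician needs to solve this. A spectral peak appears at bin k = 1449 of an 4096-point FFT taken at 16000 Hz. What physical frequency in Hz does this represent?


Frequency of DFT bin k:
f_k = k * fs / N
    = 1449 * 16000 / 4096
    = 23184000 / 4096
    = 5660.156 Hz

5660.156 Hz


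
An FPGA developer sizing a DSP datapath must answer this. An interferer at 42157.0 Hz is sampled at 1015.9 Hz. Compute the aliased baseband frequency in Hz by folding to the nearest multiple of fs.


Compute the nearest integer multiple of fs to the signal:
n = round(42157.0 / 1015.9) = 41
f_alias = |42157.0 - 41 * 1015.9|
        = |42157.0 - 41651.9|
        = 505.1 Hz

505.1


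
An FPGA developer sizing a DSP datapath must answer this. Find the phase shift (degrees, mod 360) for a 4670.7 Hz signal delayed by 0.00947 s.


Phase shift from frequency and time delay:
phi = 360 * f * t_delay
    = 360 * 4670.7 * 0.00947
    = 15923.35 degrees
    mod 360 = 83.35 degrees

83.35 degrees


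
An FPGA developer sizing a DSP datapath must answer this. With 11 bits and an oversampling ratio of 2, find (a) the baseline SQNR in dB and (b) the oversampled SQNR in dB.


Step 1 — baseline SQNR at Nyquist:
SQNR_base = 6.02*N + 1.76
          = 6.02*11 + 1.76
          = 67.98 dB

Step 2 — oversampling processing gain:
G = 10*log10(OSR) = 10*log10(2) = 3.01 dB

Step 3 — total:
SQNR_total = 67.98 + 3.01 = 70.99 dB

Base SQNR = 67.98 dB; oversampled SQNR = 70.99 dB


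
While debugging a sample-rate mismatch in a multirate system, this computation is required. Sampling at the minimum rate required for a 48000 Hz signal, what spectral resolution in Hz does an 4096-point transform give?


Step 1 — Nyquist sampling rate:
fs = 2 * fmax = 2 * 48000 = 96000 Hz

Step 2 — DFT bin spacing:
df = fs / N = 96000 / 4096 = 23.4375 Hz

23.4375 Hz


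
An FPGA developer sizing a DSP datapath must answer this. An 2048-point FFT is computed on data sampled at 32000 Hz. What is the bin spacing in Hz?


DFT frequency resolution:
df = fs / N
   = 32000 / 2048
   = 15.625 Hz

15.625 Hz


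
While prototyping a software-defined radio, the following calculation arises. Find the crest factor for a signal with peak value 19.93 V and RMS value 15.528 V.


Crest factor is the ratio of peak to RMS:
CF = V_peak / V_rms
   = 19.93 / 15.528
   = 1.2835

1.2835


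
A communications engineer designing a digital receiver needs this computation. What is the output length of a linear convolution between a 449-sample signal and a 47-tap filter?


Linear convolution output length:
L = N + M - 1
  = 449 + 47 - 1
  = 495 samples

495


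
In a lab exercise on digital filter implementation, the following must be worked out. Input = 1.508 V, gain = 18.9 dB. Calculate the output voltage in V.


Output voltage from dB gain:
V_out = V_in * 10^(gain_dB / 20)
      = 1.508 * 10^(18.9 / 20)
      = 1.508 * 8.810489
      = 13.2862 V

13.2862 V


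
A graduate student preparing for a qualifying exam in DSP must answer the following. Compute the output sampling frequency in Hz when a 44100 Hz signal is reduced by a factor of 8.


Decimation reduces the sample rate:
fs_out = fs_in / M
       = 44100 / 8
       = 5512.5 Hz

5512.5 Hz


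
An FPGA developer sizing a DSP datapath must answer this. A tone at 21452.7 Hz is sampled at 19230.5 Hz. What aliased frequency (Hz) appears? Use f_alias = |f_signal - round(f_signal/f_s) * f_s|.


Compute the nearest integer multiple of fs to the signal:
n = round(21452.7 / 19230.5) = 1
f_alias = |21452.7 - 1 * 19230.5|
        = |21452.7 - 19230.5|
        = 2222.2 Hz

2222.2


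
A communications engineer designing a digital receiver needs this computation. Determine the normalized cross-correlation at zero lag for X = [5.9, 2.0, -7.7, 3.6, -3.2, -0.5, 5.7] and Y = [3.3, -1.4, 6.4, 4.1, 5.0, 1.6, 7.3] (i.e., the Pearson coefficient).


Pearson correlation coefficient (population):
r = cov(X,Y) / (std(X) * std(Y))
Mean X = 0.8286, Mean Y = 3.7571
Cov(X,Y) = -2.118776
Std(X) = 4.61727, Std(Y) = 2.742708
r = -0.1673

-0.1673


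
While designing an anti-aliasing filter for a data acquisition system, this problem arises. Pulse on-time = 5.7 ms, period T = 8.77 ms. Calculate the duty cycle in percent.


Duty cycle as a percentage:
DC = (t_on / T) * 100
   = (5.7 / 8.77) * 100
   = 0.649943 * 100
   = 64.99 %

64.99 %


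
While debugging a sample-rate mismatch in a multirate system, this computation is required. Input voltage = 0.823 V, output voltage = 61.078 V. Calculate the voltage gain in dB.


Voltage gain in dB:
G = 20 * log10(Vout / Vin)
  = 20 * log10(61.078 / 0.823)
  = 20 * log10(74.213852)
  = 20 * 1.870485
  = 37.41 dB

37.41 dB


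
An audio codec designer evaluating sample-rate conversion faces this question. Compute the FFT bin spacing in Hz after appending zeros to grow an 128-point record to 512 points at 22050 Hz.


Frequency resolution after zero-padding:
N_padded = 128 * 4 = 512
df = fs / N_padded
   = 22050 / 512
   = 43.0664 Hz

43.0664 Hz


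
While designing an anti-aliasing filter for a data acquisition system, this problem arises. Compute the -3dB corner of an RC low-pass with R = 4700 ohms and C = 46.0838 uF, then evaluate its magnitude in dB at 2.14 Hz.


Step 1 — cutoff frequency:
fc = 1 / (2*pi*R*C)
C = 46.0838 uF = 4.60838e-05 F
fc = 1 / (2*pi*4700*4.60838e-05)
   = 0.734808 Hz

Step 2 — magnitude at f = 2.14 Hz:
|H(f)| = 1 / sqrt(1 + (f/fc)^2)
f/fc = 2.14 / 0.734808 = 2.912325
|H| = 1 / sqrt(1 + 8.481637) = 0.3247569
|H|_dB = 20*log10(0.3247569) = -9.77 dB

fc = 0.734808 Hz; |H(2.14 Hz)| = -9.77 dB


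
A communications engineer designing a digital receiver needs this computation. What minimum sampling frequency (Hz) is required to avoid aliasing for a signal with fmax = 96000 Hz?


The Nyquist rate is twice the maximum frequency component.
fs_min = 2 * fmax
      = 2 * 96000
      = 192000 Hz

192000


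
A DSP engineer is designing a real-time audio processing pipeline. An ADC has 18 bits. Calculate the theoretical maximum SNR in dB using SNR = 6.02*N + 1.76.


Theoretical SNR for a full-scale sinusoid:
SNR = 6.02 * N + 1.76
    = 6.02 * 18 + 1.76
    = 108.36 + 1.76
    = 110.12 dB

110.12 dB


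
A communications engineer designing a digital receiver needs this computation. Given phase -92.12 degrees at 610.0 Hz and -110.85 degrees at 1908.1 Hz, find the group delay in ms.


Group delay from phase difference:
tau = -d(phi)/d(omega)
d(phi) = -18.73 deg = -0.3269 rad
d(omega) = 2*pi*(1908.1 - 610.0) = 8156.2028 rad/s
tau = -(-0.3269) / 8156.2028
    = 0.0401 ms

0.0401 ms


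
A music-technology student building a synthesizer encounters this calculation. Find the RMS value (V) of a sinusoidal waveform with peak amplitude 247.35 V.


RMS voltage for a sinusoidal waveform:
V_rms = V_peak / sqrt(2)
      = 247.35 / 1.414214
      = 174.903 V

174.903 V


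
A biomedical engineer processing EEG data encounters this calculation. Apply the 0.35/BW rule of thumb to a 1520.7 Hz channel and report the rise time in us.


Rise time from bandwidth relationship:
tr = 0.35 / BW
   = 0.35 / 1520.7
   = 0.0002301571645 s
   = 230.1572 us

230.1572 us


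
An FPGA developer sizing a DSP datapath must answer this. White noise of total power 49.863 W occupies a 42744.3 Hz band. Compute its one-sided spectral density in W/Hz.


Power spectral density:
PSD = P / BW
    = 49.863 / 42744.3
    = 0.00116654 W/Hz

0.00116654 W/Hz


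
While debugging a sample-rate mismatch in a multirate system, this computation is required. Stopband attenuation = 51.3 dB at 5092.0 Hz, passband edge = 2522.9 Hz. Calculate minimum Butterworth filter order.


Butterworth filter order formula:
n = log10(10^(A/10) - 1) / (2 * log10(f_stop/f_pass))
10^(51.3/10) - 1 = 134895.2883
f_stop/f_pass = 5092.0 / 2522.9 = 2.0183
n = 8.4102 -> ceil = 9

9


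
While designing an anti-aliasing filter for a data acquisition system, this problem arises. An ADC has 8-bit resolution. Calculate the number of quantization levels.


Number of quantization levels = 2^N
= 2^8
= 256

256


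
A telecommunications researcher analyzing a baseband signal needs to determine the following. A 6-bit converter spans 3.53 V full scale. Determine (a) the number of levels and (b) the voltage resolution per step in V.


Step 1 — number of quantization levels:
L = 2^N = 2^6 = 64

Step 2 — LSB step size:
delta = Vfs / L
      = 3.53 / 64
      = 0.05515625 V

Levels = 64; step size = 0.05515625 V


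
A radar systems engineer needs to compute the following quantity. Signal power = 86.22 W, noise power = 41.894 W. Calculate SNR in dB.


SNR in decibels:
SNR = 10 * log10(Ps / Pn)
    = 10 * log10(86.22 / 41.894)
    = 10 * log10(2.0581)
    = 10 * 0.3135
    = 3.13 dB

3.13 dB


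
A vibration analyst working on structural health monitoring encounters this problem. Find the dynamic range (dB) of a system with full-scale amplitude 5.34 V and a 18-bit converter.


Dynamic range from full-scale to LSB:
V_min = V_max / 2^bits = 5.34 / 2^18
DR = 20 * log10(V_max / V_min)
   = 20 * log10(2^18)
   = 20 * 18 * log10(2)
   = 108.37 dB

108.37 dB


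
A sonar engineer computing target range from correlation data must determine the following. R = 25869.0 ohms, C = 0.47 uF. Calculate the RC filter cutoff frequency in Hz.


Cutoff frequency of a first-order RC filter:
fc = 1 / (2 * pi * R * C)
C = 0.47 uF = 4.7e-07 F
fc = 1 / (2 * pi * 25869.0 * 4.7e-07)
   = 1 / 0.076393668734371
   = 13.09009 Hz

13.09009 Hz


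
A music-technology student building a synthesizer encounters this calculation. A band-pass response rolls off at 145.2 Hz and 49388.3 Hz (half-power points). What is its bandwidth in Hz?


Bandwidth is the difference of -3dB frequencies:
BW = f_high - f_low
   = 49388.3 - 145.2
   = 49243.1 Hz

49243.1 Hz


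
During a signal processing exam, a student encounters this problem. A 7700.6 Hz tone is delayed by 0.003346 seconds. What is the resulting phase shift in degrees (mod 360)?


Phase shift from frequency and time delay:
phi = 360 * f * t_delay
    = 360 * 7700.6 * 0.003346
    = 9275.83 degrees
    mod 360 = 275.83 degrees

275.83 degrees


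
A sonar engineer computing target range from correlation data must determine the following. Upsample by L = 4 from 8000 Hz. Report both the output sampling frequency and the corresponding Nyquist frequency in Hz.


Step 1 — output sample rate after interpolation by L:
fs_out = L * fs_in = 4 * 8000 = 32000 Hz

Step 2 — Nyquist frequency of the output stream:
f_Nyq = fs_out / 2 = 32000 / 2 = 16000.0 Hz

fs_out = 32000 Hz; f_Nyquist = 16000.0 Hz


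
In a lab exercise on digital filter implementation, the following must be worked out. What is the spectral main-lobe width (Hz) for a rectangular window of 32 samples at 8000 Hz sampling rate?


Main lobe width for a rectangular window:
Width = 2 * fs / N
      = 2 * 8000 / 32
      = 16000 / 32
      = 500.0 Hz

500.0 Hz


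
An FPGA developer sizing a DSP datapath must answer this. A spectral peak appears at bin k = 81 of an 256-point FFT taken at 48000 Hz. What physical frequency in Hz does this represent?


Frequency of DFT bin k:
f_k = k * fs / N
    = 81 * 48000 / 256
    = 3888000 / 256
    = 15187.5 Hz

15187.5 Hz


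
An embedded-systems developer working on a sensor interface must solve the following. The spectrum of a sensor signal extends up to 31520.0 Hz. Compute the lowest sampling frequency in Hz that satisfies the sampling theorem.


The Nyquist rate is twice the maximum frequency component.
fs_min = 2 * fmax
      = 2 * 31520.0
      = 63040.0 Hz

63040.0


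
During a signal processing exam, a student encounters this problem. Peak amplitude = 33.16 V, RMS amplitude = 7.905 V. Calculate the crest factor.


Crest factor is the ratio of peak to RMS:
CF = V_peak / V_rms
   = 33.16 / 7.905
   = 4.1948

4.1948


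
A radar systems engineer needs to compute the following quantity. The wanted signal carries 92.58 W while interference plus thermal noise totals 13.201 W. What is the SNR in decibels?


SNR in decibels:
SNR = 10 * log10(Ps / Pn)
    = 10 * log10(92.58 / 13.201)
    = 10 * log10(7.0131)
    = 10 * 0.8459
    = 8.46 dB

8.46 dB


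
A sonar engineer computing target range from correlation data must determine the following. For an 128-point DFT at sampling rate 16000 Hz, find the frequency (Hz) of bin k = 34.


Frequency of DFT bin k:
f_k = k * fs / N
    = 34 * 16000 / 128
    = 544000 / 128
    = 4250.0 Hz

4250.0 Hz


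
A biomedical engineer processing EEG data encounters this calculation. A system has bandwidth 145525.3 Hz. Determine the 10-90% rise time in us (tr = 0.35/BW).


Rise time from bandwidth relationship:
tr = 0.35 / BW
   = 0.35 / 145525.3
   = 2.405080079e-06 s
   = 2.4051 us

2.4051 us


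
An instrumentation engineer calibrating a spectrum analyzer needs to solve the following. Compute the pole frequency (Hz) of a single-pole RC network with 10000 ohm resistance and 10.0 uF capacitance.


Cutoff frequency of a first-order RC filter:
fc = 1 / (2 * pi * R * C)
C = 10.0 uF = 1e-05 F
fc = 1 / (2 * pi * 10000 * 1e-05)
   = 1 / 0.62831853071796
   = 1.591549 Hz

1.591549 Hz


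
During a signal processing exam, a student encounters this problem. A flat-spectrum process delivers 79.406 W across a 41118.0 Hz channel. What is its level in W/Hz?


Power spectral density:
PSD = P / BW
    = 79.406 / 41118.0
    = 0.00193117 W/Hz

0.00193117 W/Hz


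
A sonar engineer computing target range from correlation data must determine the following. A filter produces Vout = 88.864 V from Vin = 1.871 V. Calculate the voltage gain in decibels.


Voltage gain in dB:
G = 20 * log10(Vout / Vin)
  = 20 * log10(88.864 / 1.871)
  = 20 * log10(47.495457)
  = 20 * 1.676652
  = 33.53 dB

33.53 dB


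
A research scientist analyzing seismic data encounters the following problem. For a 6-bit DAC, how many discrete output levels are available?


Number of quantization levels = 2^N
= 2^6
= 64

64


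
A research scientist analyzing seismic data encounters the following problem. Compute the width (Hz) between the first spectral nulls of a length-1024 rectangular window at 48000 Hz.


Main lobe width for a rectangular window:
Width = 2 * fs / N
      = 2 * 48000 / 1024
      = 96000 / 1024
      = 93.75 Hz

93.75 Hz


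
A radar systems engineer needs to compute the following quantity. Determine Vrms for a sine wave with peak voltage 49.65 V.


RMS voltage for a sinusoidal waveform:
V_rms = V_peak / sqrt(2)
      = 49.65 / 1.414214
      = 35.108 V

35.108 V


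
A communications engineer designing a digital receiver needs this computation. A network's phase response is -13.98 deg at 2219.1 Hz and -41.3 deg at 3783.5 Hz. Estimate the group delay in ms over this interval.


Group delay from phase difference:
tau = -d(phi)/d(omega)
d(phi) = -27.32 deg = -0.476824 rad
d(omega) = 2*pi*(3783.5 - 2219.1) = 9829.4151 rad/s
tau = -(-0.476824) / 9829.4151
    = 0.0485 ms

0.0485 ms


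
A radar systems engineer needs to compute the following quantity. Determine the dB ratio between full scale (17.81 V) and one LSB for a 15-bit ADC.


Dynamic range from full-scale to LSB:
V_min = V_max / 2^bits = 17.81 / 2^15
DR = 20 * log10(V_max / V_min)
   = 20 * log10(2^15)
   = 20 * 15 * log10(2)
   = 90.31 dB

90.31 dB


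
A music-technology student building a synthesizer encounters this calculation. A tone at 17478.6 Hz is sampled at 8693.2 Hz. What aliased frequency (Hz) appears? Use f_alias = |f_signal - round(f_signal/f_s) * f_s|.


Compute the nearest integer multiple of fs to the signal:
n = round(17478.6 / 8693.2) = 2
f_alias = |17478.6 - 2 * 8693.2|
        = |17478.6 - 17386.4|
        = 92.2 Hz

92.2


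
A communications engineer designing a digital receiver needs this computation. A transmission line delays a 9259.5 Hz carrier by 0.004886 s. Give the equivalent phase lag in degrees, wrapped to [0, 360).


Phase shift from frequency and time delay:
phi = 360 * f * t_delay
    = 360 * 9259.5 * 0.004886
    = 16287.09 degrees
    mod 360 = 87.09 degrees

87.09 degrees


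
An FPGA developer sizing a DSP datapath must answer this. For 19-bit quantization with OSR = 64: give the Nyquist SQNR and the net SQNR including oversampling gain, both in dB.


Step 1 — baseline SQNR at Nyquist:
SQNR_base = 6.02*N + 1.76
          = 6.02*19 + 1.76
          = 116.14 dB

Step 2 — oversampling processing gain:
G = 10*log10(OSR) = 10*log10(64) = 18.06 dB

Step 3 — total:
SQNR_total = 116.14 + 18.06 = 134.2 dB

Base SQNR = 116.14 dB; oversampled SQNR = 134.2 dB


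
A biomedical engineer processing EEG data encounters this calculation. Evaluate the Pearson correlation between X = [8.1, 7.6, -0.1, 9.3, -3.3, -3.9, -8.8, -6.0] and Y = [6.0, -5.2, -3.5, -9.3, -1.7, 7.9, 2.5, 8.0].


Pearson correlation coefficient (population):
r = cov(X,Y) / (std(X) * std(Y))
Mean X = 0.3625, Mean Y = 0.5875
Cov(X,Y) = -21.745469
Std(X) = 6.598852, Std(Y) = 6.068039
r = -0.5431

-0.5431


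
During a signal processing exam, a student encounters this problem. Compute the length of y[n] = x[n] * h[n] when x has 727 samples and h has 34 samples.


Linear convolution output length:
L = N + M - 1
  = 727 + 34 - 1
  = 760 samples

760


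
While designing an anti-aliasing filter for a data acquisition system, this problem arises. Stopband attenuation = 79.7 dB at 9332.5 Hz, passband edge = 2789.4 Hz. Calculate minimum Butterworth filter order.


Butterworth filter order formula:
n = log10(10^(A/10) - 1) / (2 * log10(f_stop/f_pass))
10^(79.7/10) - 1 = 93325429.0797
f_stop/f_pass = 9332.5 / 2789.4 = 3.3457
n = 7.5979 -> ceil = 8

8


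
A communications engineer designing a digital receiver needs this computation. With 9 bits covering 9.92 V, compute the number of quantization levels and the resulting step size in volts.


Step 1 — number of quantization levels:
L = 2^N = 2^9 = 512

Step 2 — LSB step size:
delta = Vfs / L
      = 9.92 / 512
      = 0.019375 V

Levels = 512; step size = 0.019375 V


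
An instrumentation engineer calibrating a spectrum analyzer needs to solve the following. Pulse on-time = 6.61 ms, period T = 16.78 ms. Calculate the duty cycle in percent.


Duty cycle as a percentage:
DC = (t_on / T) * 100
   = (6.61 / 16.78) * 100
   = 0.393921 * 100
   = 39.39 %

39.39 %


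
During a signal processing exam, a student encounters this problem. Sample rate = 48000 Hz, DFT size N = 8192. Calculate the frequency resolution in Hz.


DFT frequency resolution:
df = fs / N
   = 48000 / 8192
   = 5.8594 Hz

5.8594 Hz


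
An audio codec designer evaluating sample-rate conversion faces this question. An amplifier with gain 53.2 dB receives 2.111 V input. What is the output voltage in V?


Output voltage from dB gain:
V_out = V_in * 10^(gain_dB / 20)
      = 2.111 * 10^(53.2 / 20)
      = 2.111 * 457.08819
      = 964.9132 V

964.9132 V


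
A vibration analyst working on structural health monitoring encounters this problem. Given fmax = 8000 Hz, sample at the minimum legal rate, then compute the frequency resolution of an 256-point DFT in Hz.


Step 1 — Nyquist sampling rate:
fs = 2 * fmax = 2 * 8000 = 16000 Hz

Step 2 — DFT bin spacing:
df = fs / N = 16000 / 256 = 62.5 Hz

62.5 Hz


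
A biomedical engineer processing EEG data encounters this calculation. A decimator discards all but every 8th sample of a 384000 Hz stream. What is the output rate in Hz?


Decimation reduces the sample rate:
fs_out = fs_in / M
       = 384000 / 8
       = 48000.0 Hz

48000.0 Hz


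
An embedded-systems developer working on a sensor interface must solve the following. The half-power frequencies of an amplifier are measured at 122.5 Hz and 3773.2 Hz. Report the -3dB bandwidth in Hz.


Bandwidth is the difference of -3dB frequencies:
BW = f_high - f_low
   = 3773.2 - 122.5
   = 3650.7 Hz

3650.7 Hz


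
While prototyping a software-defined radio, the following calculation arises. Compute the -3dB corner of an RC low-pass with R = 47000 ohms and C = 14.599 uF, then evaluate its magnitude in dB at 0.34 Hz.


Step 1 — cutoff frequency:
fc = 1 / (2*pi*R*C)
C = 14.599 uF = 1.4599e-05 F
fc = 1 / (2*pi*47000*1.4599e-05)
   = 0.231953 Hz

Step 2 — magnitude at f = 0.34 Hz:
|H(f)| = 1 / sqrt(1 + (f/fc)^2)
f/fc = 0.34 / 0.231953 = 1.465814
|H| = 1 / sqrt(1 + 2.148611) = 0.5635604
|H|_dB = 20*log10(0.5635604) = -4.98 dB

fc = 0.231953 Hz; |H(0.34 Hz)| = -4.98 dB


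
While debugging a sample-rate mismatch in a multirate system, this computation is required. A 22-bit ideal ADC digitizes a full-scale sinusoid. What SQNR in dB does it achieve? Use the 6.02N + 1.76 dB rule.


Theoretical SNR for a full-scale sinusoid:
SNR = 6.02 * N + 1.76
    = 6.02 * 22 + 1.76
    = 132.44 + 1.76
    = 134.2 dB

134.2 dB


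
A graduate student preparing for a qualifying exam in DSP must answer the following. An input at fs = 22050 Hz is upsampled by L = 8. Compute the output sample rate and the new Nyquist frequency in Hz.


Step 1 — output sample rate after interpolation by L:
fs_out = L * fs_in = 8 * 22050 = 176400 Hz

Step 2 — Nyquist frequency of the output stream:
f_Nyq = fs_out / 2 = 176400 / 2 = 88200.0 Hz

fs_out = 176400 Hz; f_Nyquist = 88200.0 Hz


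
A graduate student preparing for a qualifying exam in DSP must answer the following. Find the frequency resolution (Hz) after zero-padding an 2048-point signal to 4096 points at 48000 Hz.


Frequency resolution after zero-padding:
N_padded = 2048 * 2 = 4096
df = fs / N_padded
   = 48000 / 4096
   = 11.7188 Hz

11.7188 Hz


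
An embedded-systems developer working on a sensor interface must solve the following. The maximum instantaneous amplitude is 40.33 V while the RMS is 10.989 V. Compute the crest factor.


Crest factor is the ratio of peak to RMS:
CF = V_peak / V_rms
   = 40.33 / 10.989
   = 3.67

3.67


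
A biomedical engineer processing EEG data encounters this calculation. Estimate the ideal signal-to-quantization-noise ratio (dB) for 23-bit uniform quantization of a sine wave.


Theoretical SNR for a full-scale sinusoid:
SNR = 6.02 * N + 1.76
    = 6.02 * 23 + 1.76
    = 138.46 + 1.76
    = 140.22 dB

140.22 dB


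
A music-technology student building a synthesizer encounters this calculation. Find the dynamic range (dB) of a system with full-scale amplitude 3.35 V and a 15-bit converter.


Dynamic range from full-scale to LSB:
V_min = V_max / 2^bits = 3.35 / 2^15
DR = 20 * log10(V_max / V_min)
   = 20 * log10(2^15)
   = 20 * 15 * log10(2)
   = 90.31 dB

90.31 dB


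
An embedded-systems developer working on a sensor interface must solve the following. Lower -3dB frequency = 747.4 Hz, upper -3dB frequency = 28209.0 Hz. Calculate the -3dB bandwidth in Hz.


Bandwidth is the difference of -3dB frequencies:
BW = f_high - f_low
   = 28209.0 - 747.4
   = 27461.6 Hz

27461.6 Hz


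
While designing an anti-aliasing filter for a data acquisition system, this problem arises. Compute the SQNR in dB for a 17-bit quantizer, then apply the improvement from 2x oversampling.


Step 1 — baseline SQNR at Nyquist:
SQNR_base = 6.02*N + 1.76
          = 6.02*17 + 1.76
          = 104.1 dB

Step 2 — oversampling processing gain:
G = 10*log10(OSR) = 10*log10(2) = 3.01 dB

Step 3 — total:
SQNR_total = 104.1 + 3.01 = 107.11 dB

Base SQNR = 104.1 dB; oversampled SQNR = 107.11 dB


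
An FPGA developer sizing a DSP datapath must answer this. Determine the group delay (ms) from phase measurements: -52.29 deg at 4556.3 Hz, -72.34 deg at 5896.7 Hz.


Group delay from phase difference:
tau = -d(phi)/d(omega)
d(phi) = -20.05 deg = -0.349939 rad
d(omega) = 2*pi*(5896.7 - 4556.3) = 8421.9816 rad/s
tau = -(-0.349939) / 8421.9816
    = 0.0416 ms

0.0416 ms


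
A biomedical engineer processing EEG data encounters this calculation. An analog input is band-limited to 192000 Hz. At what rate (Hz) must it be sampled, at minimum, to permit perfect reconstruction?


The Nyquist rate is twice the maximum frequency component.
fs_min = 2 * fmax
      = 2 * 192000
      = 384000 Hz

384000


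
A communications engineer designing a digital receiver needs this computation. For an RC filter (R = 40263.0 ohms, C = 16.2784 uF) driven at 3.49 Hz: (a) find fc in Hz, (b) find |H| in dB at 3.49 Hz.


Step 1 — cutoff frequency:
fc = 1 / (2*pi*R*C)
C = 16.2784 uF = 1.62784e-05 F
fc = 1 / (2*pi*40263.0*1.62784e-05)
   = 0.24283 Hz

Step 2 — magnitude at f = 3.49 Hz:
|H(f)| = 1 / sqrt(1 + (f/fc)^2)
f/fc = 3.49 / 0.24283 = 14.372195
|H| = 1 / sqrt(1 + 206.559989) = 0.069411
|H|_dB = 20*log10(0.069411) = -23.17 dB

fc = 0.24283 Hz; |H(3.49 Hz)| = -23.17 dB


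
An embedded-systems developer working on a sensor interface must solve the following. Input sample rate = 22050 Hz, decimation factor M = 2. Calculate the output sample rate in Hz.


Decimation reduces the sample rate:
fs_out = fs_in / M
       = 22050 / 2
       = 11025.0 Hz

11025.0 Hz


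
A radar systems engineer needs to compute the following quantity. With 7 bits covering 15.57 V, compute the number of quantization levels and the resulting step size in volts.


Step 1 — number of quantization levels:
L = 2^N = 2^7 = 128

Step 2 — LSB step size:
delta = Vfs / L
      = 15.57 / 128
      = 0.12164063 V

Levels = 128; step size = 0.12164063 V


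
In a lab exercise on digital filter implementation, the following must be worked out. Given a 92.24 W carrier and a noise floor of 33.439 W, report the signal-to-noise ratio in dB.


SNR in decibels:
SNR = 10 * log10(Ps / Pn)
    = 10 * log10(92.24 / 33.439)
    = 10 * log10(2.7585)
    = 10 * 0.4407
    = 4.41 dB

4.41 dB


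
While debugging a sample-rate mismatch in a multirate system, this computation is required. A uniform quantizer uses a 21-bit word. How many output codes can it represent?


Number of quantization levels = 2^N
= 2^21
= 2097152

2097152


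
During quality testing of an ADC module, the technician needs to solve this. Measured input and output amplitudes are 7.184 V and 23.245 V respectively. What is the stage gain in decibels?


Voltage gain in dB:
G = 20 * log10(Vout / Vin)
  = 20 * log10(23.245 / 7.184)
  = 20 * log10(3.235663)
  = 20 * 0.509963
  = 10.2 dB

10.2 dB


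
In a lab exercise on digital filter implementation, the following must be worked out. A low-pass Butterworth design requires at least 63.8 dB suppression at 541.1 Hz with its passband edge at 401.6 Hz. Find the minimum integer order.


Butterworth filter order formula:
n = log10(10^(A/10) - 1) / (2 * log10(f_stop/f_pass))
10^(63.8/10) - 1 = 2398831.919
f_stop/f_pass = 541.1 / 401.6 = 1.3474
n = 24.6363 -> ceil = 25

25


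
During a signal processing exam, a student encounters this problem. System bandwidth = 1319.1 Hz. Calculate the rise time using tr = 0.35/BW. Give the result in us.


Rise time from bandwidth relationship:
tr = 0.35 / BW
   = 0.35 / 1319.1
   = 0.0002653324236 s
   = 265.3324 us

265.3324 us


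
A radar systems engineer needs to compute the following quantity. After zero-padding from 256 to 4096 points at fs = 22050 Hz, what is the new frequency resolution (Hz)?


Frequency resolution after zero-padding:
N_padded = 256 * 16 = 4096
df = fs / N_padded
   = 22050 / 4096
   = 5.3833 Hz

5.3833 Hz


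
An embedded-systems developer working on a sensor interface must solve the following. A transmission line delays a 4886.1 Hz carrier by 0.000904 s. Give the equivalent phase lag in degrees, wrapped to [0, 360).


Phase shift from frequency and time delay:
phi = 360 * f * t_delay
    = 360 * 4886.1 * 0.000904
    = 1590.13 degrees
    mod 360 = 150.13 degrees

150.13 degrees


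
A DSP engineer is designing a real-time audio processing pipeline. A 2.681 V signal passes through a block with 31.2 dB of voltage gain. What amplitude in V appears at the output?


Output voltage from dB gain:
V_out = V_in * 10^(gain_dB / 20)
      = 2.681 * 10^(31.2 / 20)
      = 2.681 * 36.307805
      = 97.3412 V

97.3412 V


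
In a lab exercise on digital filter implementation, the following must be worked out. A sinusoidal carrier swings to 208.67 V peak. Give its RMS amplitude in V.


RMS voltage for a sinusoidal waveform:
V_rms = V_peak / sqrt(2)
      = 208.67 / 1.414214
      = 147.552 V

147.552 V


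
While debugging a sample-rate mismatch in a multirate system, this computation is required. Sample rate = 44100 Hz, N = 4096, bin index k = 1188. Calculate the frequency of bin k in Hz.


Frequency of DFT bin k:
f_k = k * fs / N
    = 1188 * 44100 / 4096
    = 52390800 / 4096
    = 12790.723 Hz

12790.723 Hz


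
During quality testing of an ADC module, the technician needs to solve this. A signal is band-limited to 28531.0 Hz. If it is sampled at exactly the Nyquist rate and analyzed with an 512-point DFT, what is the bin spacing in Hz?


Step 1 — Nyquist sampling rate:
fs = 2 * fmax = 2 * 28531.0 = 57062.0 Hz

Step 2 — DFT bin spacing:
df = fs / N = 57062.0 / 512 = 111.4492 Hz

111.4492 Hz


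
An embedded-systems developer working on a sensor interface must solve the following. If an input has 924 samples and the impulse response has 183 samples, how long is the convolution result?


Linear convolution output length:
L = N + M - 1
  = 924 + 183 - 1
  = 1106 samples

1106


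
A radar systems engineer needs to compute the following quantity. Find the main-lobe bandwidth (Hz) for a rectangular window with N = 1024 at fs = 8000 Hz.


Main lobe width for a rectangular window:
Width = 2 * fs / N
      = 2 * 8000 / 1024
      = 16000 / 1024
      = 15.625 Hz

15.625 Hz


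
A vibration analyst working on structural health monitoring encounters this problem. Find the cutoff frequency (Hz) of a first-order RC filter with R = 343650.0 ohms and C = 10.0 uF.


Cutoff frequency of a first-order RC filter:
fc = 1 / (2 * pi * R * C)
C = 10.0 uF = 1e-05 F
fc = 1 / (2 * pi * 343650.0 * 1e-05)
   = 1 / 21.592166308123
   = 0.046313 Hz

0.046313 Hz


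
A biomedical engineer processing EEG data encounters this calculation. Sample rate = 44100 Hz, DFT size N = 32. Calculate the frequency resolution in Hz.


DFT frequency resolution:
df = fs / N
   = 44100 / 32
   = 1378.125 Hz

1378.125 Hz
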